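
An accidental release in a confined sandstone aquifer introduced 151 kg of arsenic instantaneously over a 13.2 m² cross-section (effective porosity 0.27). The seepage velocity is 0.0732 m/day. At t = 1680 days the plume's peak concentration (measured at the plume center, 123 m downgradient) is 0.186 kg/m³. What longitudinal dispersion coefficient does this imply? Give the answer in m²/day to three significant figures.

2.46 m²/day

At the plume center C_max = M/(n_e·A·√(4πDt)), so D = M²/(4πt·(n_e·A·C_max)²).
n_e·A·C_max = 0.27 × 13.2 × 0.186 = 0.6629 kg/m.
D = 151²/(4π × 1680 × 0.6629²) = 2.46 m²/day.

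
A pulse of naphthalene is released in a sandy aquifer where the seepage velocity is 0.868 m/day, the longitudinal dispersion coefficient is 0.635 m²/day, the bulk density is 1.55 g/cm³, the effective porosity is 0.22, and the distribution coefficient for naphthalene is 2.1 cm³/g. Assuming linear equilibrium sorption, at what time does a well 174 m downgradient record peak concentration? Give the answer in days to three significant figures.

3150 days

Retardation factor R = 1 + ρ_b·K_d/n = 1 + 1.55 × 2.1/0.22 = 15.80.
Sorption retards both mechanisms: v_R = v/R = 0.05494 m/day, D_R = D/R = 0.04019 m²/day.
Peak time from v_R²t² + 2D_R t − x² = 0: t = (√(D_R² + v_R²x²) − D_R)/v_R².
√(D_R² + v_R²x²) = √(0.04019² + 0.05494² × 174²) = 9.560; v_R² = 0.003018.
t = (9.560 − 0.04019)/0.003018 = 3150 days.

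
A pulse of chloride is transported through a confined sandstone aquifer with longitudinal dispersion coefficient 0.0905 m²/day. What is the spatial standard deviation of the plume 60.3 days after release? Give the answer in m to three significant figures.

3.30 m

Dispersive spreading gives a Gaussian with σ² = 2Dt; advection only shifts the center.
σ = √(2 × 0.0905 × 60.3) = 3.30 m.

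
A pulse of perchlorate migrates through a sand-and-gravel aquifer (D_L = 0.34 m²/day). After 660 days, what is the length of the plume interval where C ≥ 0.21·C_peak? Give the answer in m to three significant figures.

74.9 m

The plume is Gaussian with σ = √(2Dt) = √(2 × 0.34 × 660) = 21.18 m.
C/C_peak = exp(−Δx²/(2σ²)) = 0.21 ⇒ Δx = σ·√(−2 ln 0.21) = 21.18 × 1.767 = 37.43 m.
Width = 2Δx = 74.9 m.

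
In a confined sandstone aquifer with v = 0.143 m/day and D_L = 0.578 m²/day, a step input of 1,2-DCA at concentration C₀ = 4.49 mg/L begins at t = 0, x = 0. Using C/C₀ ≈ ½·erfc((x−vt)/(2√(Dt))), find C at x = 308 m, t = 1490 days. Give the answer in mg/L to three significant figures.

For a continuous step input, C/C₀ ≈ ½·erfc((x−vt)/(2√(Dt))).
vt = 0.143 × 1490 = 213.07 m and 2√(Dt) = 2√(0.578 × 1490) = 58.69 m.
Argument (x−vt)/(2√(Dt)) = (308 − 213.07)/58.69 = 1.617; ½·erfc(1.617) = 0.01110.
C = 4.49 × 0.01110 = 0.0498 mg/L.

0.0498 mg/L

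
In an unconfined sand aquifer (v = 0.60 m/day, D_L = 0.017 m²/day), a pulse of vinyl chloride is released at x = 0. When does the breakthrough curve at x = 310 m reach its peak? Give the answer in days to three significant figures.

517 days

For the 1D instantaneous-source solution, setting ∂C/∂t = 0 at fixed x gives v²t² + 2Dt − x² = 0, so t = (√(D² + v²x²) − D)/v².
√(D² + v²x²) = √(0.017² + 0.60² × 310²) = 186.0; v² = 0.36.
t = (186.0 − 0.017)/0.36 = 517 days (vs. the pure-advection estimate x/v = 517 d).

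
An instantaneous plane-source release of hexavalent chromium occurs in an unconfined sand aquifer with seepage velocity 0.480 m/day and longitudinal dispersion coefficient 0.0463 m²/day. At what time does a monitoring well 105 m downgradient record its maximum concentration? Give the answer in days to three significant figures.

For the 1D instantaneous-source solution, setting ∂C/∂t = 0 at fixed x gives v²t² + 2Dt − x² = 0, so t = (√(D² + v²x²) − D)/v².
√(D² + v²x²) = √(0.0463² + 0.480² × 105²) = 50.40; v² = 0.2304.
t = (50.40 − 0.0463)/0.2304 = 219 days (vs. the pure-advection estimate x/v = 219 d).

219 days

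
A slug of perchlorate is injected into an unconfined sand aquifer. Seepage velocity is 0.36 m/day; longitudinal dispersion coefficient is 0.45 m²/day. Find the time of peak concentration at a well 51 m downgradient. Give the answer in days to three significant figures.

For the 1D instantaneous-source solution, setting ∂C/∂t = 0 at fixed x gives v²t² + 2Dt − x² = 0, so t = (√(D² + v²x²) − D)/v².
√(D² + v²x²) = √(0.45² + 0.36² × 51²) = 18.37; v² = 0.1296.
t = (18.37 − 0.45)/0.1296 = 138 days (vs. the pure-advection estimate x/v = 142 d).

138 days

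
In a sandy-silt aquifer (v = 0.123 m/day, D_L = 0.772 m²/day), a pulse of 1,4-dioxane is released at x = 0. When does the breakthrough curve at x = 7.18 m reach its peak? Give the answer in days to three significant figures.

For the 1D instantaneous-source solution, setting ∂C/∂t = 0 at fixed x gives v²t² + 2Dt − x² = 0, so t = (√(D² + v²x²) − D)/v².
√(D² + v²x²) = √(0.772² + 0.123² × 7.18²) = 1.173; v² = 0.015129.
t = (1.173 − 0.772)/0.015129 = 26.5 days (vs. the pure-advection estimate x/v = 58.4 d).

26.5 days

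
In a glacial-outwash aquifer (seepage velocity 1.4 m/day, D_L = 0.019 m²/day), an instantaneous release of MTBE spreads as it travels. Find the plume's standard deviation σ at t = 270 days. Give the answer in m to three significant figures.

3.20 m

Dispersive spreading gives a Gaussian with σ² = 2Dt; advection only shifts the center.
σ = √(2 × 0.019 × 270) = 3.20 m.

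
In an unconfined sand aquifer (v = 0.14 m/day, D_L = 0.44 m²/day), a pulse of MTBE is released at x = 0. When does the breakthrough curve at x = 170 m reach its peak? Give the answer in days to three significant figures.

For the 1D instantaneous-source solution, setting ∂C/∂t = 0 at fixed x gives v²t² + 2Dt − x² = 0, so t = (√(D² + v²x²) − D)/v².
√(D² + v²x²) = √(0.44² + 0.14² × 170²) = 23.80; v² = 0.0196.
t = (23.80 − 0.44)/0.0196 = 1190 days (vs. the pure-advection estimate x/v = 1210 d).

1190 days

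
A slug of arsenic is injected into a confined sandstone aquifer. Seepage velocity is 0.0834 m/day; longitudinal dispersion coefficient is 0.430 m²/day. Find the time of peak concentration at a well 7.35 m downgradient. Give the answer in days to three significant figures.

For the 1D instantaneous-source solution, setting ∂C/∂t = 0 at fixed x gives v²t² + 2Dt − x² = 0, so t = (√(D² + v²x²) − D)/v².
√(D² + v²x²) = √(0.430² + 0.0834² × 7.35²) = 0.7488; v² = 0.00695556.
t = (0.7488 − 0.430)/0.00695556 = 45.8 days (vs. the pure-advection estimate x/v = 88.1 d).

45.8 days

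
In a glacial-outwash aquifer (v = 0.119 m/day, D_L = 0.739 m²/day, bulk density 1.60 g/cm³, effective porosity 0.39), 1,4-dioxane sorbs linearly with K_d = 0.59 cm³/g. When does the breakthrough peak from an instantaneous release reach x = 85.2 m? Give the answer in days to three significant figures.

2280 days

Retardation factor R = 1 + ρ_b·K_d/n = 1 + 1.60 × 0.59/0.39 = 3.421.
Sorption retards both mechanisms: v_R = v/R = 0.03479 m/day, D_R = D/R = 0.2160 m²/day.
Peak time from v_R²t² + 2D_R t − x² = 0: t = (√(D_R² + v_R²x²) − D_R)/v_R².
√(D_R² + v_R²x²) = √(0.2160² + 0.03479² × 85.2²) = 2.972; v_R² = 0.001210.
t = (2.972 − 0.2160)/0.001210 = 2280 days.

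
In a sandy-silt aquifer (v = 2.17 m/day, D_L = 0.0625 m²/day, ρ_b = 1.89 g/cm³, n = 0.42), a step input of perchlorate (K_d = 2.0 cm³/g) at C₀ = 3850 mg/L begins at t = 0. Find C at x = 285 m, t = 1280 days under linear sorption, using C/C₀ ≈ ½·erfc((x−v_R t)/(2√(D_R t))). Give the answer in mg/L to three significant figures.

135 mg/L

Retardation factor R = 1 + ρ_b·K_d/n = 1 + 1.89 × 2.0/0.42 = 10.00.
Sorption retards both mechanisms: v_R = v/R = 0.2170 m/day, D_R = D/R = 0.006250 m²/day.
v_R·t = 0.2170 × 1280 = 277.76 m; 2√(D_R t) = 5.657 m; argument = (285 − 277.76)/5.657 = 1.280.
C = C₀ × ½·erfc(1.280) = 3850 × 0.03513 = 135 mg/L.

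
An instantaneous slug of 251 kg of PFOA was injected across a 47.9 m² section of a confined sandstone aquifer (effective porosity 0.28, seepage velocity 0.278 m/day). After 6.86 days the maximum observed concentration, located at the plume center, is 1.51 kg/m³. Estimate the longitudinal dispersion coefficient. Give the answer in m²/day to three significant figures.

At the plume center C_max = M/(n_e·A·√(4πDt)), so D = M²/(4πt·(n_e·A·C_max)²).
n_e·A·C_max = 0.28 × 47.9 × 1.51 = 20.25 kg/m.
D = 251²/(4π × 6.86 × 20.25²) = 1.78 m²/day.

1.78 m²/day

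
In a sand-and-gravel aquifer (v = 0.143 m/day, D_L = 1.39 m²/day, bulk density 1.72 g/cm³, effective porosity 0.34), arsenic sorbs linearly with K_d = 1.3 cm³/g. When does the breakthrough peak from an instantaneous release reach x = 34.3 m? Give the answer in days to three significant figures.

Retardation factor R = 1 + ρ_b·K_d/n = 1 + 1.72 × 1.3/0.34 = 7.576.
Sorption retards both mechanisms: v_R = v/R = 0.01888 m/day, D_R = D/R = 0.1835 m²/day.
Peak time from v_R²t² + 2D_R t − x² = 0: t = (√(D_R² + v_R²x²) − D_R)/v_R².
√(D_R² + v_R²x²) = √(0.1835² + 0.01888² × 34.3²) = 0.6731; v_R² = 0.0003565.
t = (0.6731 − 0.1835)/0.0003565 = 1370 days.

1370 days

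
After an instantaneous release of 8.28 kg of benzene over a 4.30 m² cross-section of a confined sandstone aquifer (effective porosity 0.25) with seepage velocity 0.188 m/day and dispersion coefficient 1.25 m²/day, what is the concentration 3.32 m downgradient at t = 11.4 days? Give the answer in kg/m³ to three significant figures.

0.562 kg/m³

For an instantaneous plane source, C(x,t) = M/(n_e·A·√(4πDt)) · exp(−(x−vt)²/(4Dt)), with n_e·A the pore (flow) area.
Plume center vt = 0.188 × 11.4 = 2.1432 m, so the well at 3.32 m is 1.1768 m downgradient of the peak.
√(4πDt) = 13.38 m, giving peak height M/(n_e·A·√(4πDt)) = 8.28/(0.25 × 4.30 × 13.38) = 0.5757 kg/m³.
(x−vt)²/(4Dt) = (1.1768)²/(4 × 1.25 × 11.4) = 0.02430; exp(−0.02430) = 0.9760.
C = 0.5757 × 0.9760 = 0.562 kg/m³.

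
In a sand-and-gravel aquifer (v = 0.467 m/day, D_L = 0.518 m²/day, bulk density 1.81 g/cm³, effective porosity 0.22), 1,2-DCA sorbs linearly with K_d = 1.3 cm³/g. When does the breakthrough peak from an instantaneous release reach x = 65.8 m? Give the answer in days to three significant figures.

1620 days

Retardation factor R = 1 + ρ_b·K_d/n = 1 + 1.81 × 1.3/0.22 = 11.70.
Sorption retards both mechanisms: v_R = v/R = 0.03991 m/day, D_R = D/R = 0.04427 m²/day.
Peak time from v_R²t² + 2D_R t − x² = 0: t = (√(D_R² + v_R²x²) − D_R)/v_R².
√(D_R² + v_R²x²) = √(0.04427² + 0.03991² × 65.8²) = 2.626; v_R² = 0.001593.
t = (2.626 − 0.04427)/0.001593 = 1620 days.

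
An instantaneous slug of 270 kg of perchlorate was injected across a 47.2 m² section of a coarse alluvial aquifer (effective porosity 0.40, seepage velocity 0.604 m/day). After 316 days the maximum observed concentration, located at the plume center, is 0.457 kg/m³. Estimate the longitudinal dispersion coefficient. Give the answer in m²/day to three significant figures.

0.247 m²/day

At the plume center C_max = M/(n_e·A·√(4πDt)), so D = M²/(4πt·(n_e·A·C_max)²).
n_e·A·C_max = 0.40 × 47.2 × 0.457 = 8.628 kg/m.
D = 270²/(4π × 316 × 8.628²) = 0.247 m²/day.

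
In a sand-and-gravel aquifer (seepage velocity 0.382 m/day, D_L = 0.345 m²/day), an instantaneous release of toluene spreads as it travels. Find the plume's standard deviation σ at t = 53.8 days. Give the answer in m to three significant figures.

6.09 m

Dispersive spreading gives a Gaussian with σ² = 2Dt; advection only shifts the center.
σ = √(2 × 0.345 × 53.8) = 6.09 m.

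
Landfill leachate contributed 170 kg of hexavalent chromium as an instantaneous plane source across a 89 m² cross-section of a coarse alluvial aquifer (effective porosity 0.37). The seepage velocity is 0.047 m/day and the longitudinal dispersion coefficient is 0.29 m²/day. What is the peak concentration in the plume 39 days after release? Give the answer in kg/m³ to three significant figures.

The peak of an instantaneous 1D plume sits at x = vt; there the Gaussian factor is 1 and C_max = M/(n_e·A·√(4πDt)), where n_e·A is the pore area the mass is dissolved in.
√(4πDt) = √(4π × 0.29 × 39) = 11.92 m, so C_max = 170/(0.37 × 89 × 11.92) = 0.433 kg/m³.

0.433 kg/m³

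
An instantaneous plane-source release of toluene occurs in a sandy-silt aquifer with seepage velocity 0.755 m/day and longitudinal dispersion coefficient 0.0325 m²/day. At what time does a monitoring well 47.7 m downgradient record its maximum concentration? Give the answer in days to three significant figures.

For the 1D instantaneous-source solution, setting ∂C/∂t = 0 at fixed x gives v²t² + 2Dt − x² = 0, so t = (√(D² + v²x²) − D)/v².
√(D² + v²x²) = √(0.0325² + 0.755² × 47.7²) = 36.01; v² = 0.570025.
t = (36.01 − 0.0325)/0.570025 = 63.1 days (vs. the pure-advection estimate x/v = 63.2 d).

63.1 days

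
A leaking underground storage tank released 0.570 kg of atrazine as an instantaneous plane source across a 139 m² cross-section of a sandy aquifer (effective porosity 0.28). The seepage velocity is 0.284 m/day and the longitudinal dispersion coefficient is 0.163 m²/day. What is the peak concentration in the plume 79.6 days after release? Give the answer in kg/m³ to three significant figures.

0.00115 kg/m³

The peak of an instantaneous 1D plume sits at x = vt; there the Gaussian factor is 1 and C_max = M/(n_e·A·√(4πDt)), where n_e·A is the pore area the mass is dissolved in.
√(4πDt) = √(4π × 0.163 × 79.6) = 12.77 m, so C_max = 0.570/(0.28 × 139 × 12.77) = 0.00115 kg/m³.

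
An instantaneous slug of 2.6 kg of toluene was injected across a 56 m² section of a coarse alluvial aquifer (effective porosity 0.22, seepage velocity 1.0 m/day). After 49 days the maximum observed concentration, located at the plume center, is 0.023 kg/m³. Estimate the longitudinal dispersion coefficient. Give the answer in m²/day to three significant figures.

0.137 m²/day

At the plume center C_max = M/(n_e·A·√(4πDt)), so D = M²/(4πt·(n_e·A·C_max)²).
n_e·A·C_max = 0.22 × 56 × 0.023 = 0.2834 kg/m.
D = 2.6²/(4π × 49 × 0.2834²) = 0.137 m²/day.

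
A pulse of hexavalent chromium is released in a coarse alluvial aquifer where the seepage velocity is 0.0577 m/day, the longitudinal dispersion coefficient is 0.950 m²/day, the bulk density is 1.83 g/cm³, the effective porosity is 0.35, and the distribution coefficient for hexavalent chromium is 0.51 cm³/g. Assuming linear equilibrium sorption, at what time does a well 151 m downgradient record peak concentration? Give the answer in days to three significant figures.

8610 days

Retardation factor R = 1 + ρ_b·K_d/n = 1 + 1.83 × 0.51/0.35 = 3.667.
Sorption retards both mechanisms: v_R = v/R = 0.01573 m/day, D_R = D/R = 0.2591 m²/day.
Peak time from v_R²t² + 2D_R t − x² = 0: t = (√(D_R² + v_R²x²) − D_R)/v_R².
√(D_R² + v_R²x²) = √(0.2591² + 0.01573² × 151²) = 2.389; v_R² = 0.0002474.
t = (2.389 − 0.2591)/0.0002474 = 8610 days.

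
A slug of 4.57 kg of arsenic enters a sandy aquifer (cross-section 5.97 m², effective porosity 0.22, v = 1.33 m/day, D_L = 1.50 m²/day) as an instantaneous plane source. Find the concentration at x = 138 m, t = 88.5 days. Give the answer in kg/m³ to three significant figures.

0.0392 kg/m³

For an instantaneous plane source, C(x,t) = M/(n_e·A·√(4πDt)) · exp(−(x−vt)²/(4Dt)), with n_e·A the pore (flow) area.
Plume center vt = 1.33 × 88.5 = 117.705 m, so the well at 138 m is 20.295 m downgradient of the peak.
√(4πDt) = 40.84 m, giving peak height M/(n_e·A·√(4πDt)) = 4.57/(0.22 × 5.97 × 40.84) = 0.08520 kg/m³.
(x−vt)²/(4Dt) = (20.295)²/(4 × 1.50 × 88.5) = 0.7757; exp(−0.7757) = 0.4604.
C = 0.08520 × 0.4604 = 0.0392 kg/m³.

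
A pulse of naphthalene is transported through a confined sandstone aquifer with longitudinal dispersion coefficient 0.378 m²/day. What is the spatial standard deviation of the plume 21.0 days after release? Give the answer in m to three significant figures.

Dispersive spreading gives a Gaussian with σ² = 2Dt; advection only shifts the center.
σ = √(2 × 0.378 × 21.0) = 3.98 m.

3.98 m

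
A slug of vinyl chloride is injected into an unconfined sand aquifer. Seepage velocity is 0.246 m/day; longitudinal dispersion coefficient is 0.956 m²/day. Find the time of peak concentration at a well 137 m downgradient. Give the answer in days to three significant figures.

541 days

For the 1D instantaneous-source solution, setting ∂C/∂t = 0 at fixed x gives v²t² + 2Dt − x² = 0, so t = (√(D² + v²x²) − D)/v².
√(D² + v²x²) = √(0.956² + 0.246² × 137²) = 33.72; v² = 0.060516.
t = (33.72 − 0.956)/0.060516 = 541 days (vs. the pure-advection estimate x/v = 557 d).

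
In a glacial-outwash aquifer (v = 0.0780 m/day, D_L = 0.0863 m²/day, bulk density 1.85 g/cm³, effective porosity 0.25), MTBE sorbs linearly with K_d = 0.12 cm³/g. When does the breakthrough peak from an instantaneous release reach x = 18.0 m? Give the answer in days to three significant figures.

Retardation factor R = 1 + ρ_b·K_d/n = 1 + 1.85 × 0.12/0.25 = 1.888.
Sorption retards both mechanisms: v_R = v/R = 0.04131 m/day, D_R = D/R = 0.04571 m²/day.
Peak time from v_R²t² + 2D_R t − x² = 0: t = (√(D_R² + v_R²x²) − D_R)/v_R².
√(D_R² + v_R²x²) = √(0.04571² + 0.04131² × 18.0²) = 0.7450; v_R² = 0.001707.
t = (0.7450 − 0.04571)/0.001707 = 410 days.

410 days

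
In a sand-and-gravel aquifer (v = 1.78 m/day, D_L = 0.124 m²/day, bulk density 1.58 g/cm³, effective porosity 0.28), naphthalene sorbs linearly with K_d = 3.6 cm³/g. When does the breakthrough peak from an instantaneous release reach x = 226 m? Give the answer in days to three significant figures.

2710 days

Retardation factor R = 1 + ρ_b·K_d/n = 1 + 1.58 × 3.6/0.28 = 21.31.
Sorption retards both mechanisms: v_R = v/R = 0.08353 m/day, D_R = D/R = 0.005819 m²/day.
Peak time from v_R²t² + 2D_R t − x² = 0: t = (√(D_R² + v_R²x²) − D_R)/v_R².
√(D_R² + v_R²x²) = √(0.005819² + 0.08353² × 226²) = 18.88; v_R² = 0.006977.
t = (18.88 − 0.005819)/0.006977 = 2710 days.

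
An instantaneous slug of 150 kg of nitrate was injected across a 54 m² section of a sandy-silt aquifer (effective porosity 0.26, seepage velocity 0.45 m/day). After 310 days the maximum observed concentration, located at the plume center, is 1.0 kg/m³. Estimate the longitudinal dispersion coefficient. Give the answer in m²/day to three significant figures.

At the plume center C_max = M/(n_e·A·√(4πDt)), so D = M²/(4πt·(n_e·A·C_max)²).
n_e·A·C_max = 0.26 × 54 × 1.0 = 14.04 kg/m.
D = 150²/(4π × 310 × 14.04²) = 0.0293 m²/day.

0.0293 m²/day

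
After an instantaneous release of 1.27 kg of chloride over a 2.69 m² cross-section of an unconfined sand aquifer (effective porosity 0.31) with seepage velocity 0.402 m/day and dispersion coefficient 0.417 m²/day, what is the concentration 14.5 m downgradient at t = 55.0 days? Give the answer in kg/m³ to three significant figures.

For an instantaneous plane source, C(x,t) = M/(n_e·A·√(4πDt)) · exp(−(x−vt)²/(4Dt)), with n_e·A the pore (flow) area.
Plume center vt = 0.402 × 55.0 = 22.11 m, so the well at 14.5 m is 7.61 m upgradient of the peak.
√(4πDt) = 16.98 m, giving peak height M/(n_e·A·√(4πDt)) = 1.27/(0.31 × 2.69 × 16.98) = 0.08969 kg/m³.
(x−vt)²/(4Dt) = (-7.61)²/(4 × 0.417 × 55.0) = 0.6313; exp(−0.6313) = 0.5319.
C = 0.08969 × 0.5319 = 0.0477 kg/m³.

0.0477 kg/m³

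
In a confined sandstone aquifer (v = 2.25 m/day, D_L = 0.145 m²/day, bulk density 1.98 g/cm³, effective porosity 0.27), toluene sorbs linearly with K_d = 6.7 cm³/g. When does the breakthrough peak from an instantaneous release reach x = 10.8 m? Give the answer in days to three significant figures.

Retardation factor R = 1 + ρ_b·K_d/n = 1 + 1.98 × 6.7/0.27 = 50.13.
Sorption retards both mechanisms: v_R = v/R = 0.04488 m/day, D_R = D/R = 0.002892 m²/day.
Peak time from v_R²t² + 2D_R t − x² = 0: t = (√(D_R² + v_R²x²) − D_R)/v_R².
√(D_R² + v_R²x²) = √(0.002892² + 0.04488² × 10.8²) = 0.4847; v_R² = 0.002014.
t = (0.4847 − 0.002892)/0.002014 = 239 days.

239 days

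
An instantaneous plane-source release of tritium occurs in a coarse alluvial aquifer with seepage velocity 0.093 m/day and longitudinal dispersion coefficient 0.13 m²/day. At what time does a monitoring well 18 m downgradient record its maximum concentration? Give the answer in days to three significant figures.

179 days

For the 1D instantaneous-source solution, setting ∂C/∂t = 0 at fixed x gives v²t² + 2Dt − x² = 0, so t = (√(D² + v²x²) − D)/v².
√(D² + v²x²) = √(0.13² + 0.093² × 18²) = 1.679; v² = 0.008649.
t = (1.679 − 0.13)/0.008649 = 179 days (vs. the pure-advection estimate x/v = 194 d).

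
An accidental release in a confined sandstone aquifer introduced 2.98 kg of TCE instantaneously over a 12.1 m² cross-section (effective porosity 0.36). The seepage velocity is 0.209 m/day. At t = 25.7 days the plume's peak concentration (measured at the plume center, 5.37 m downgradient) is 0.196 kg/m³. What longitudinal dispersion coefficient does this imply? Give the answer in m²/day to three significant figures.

0.0377 m²/day

At the plume center C_max = M/(n_e·A·√(4πDt)), so D = M²/(4πt·(n_e·A·C_max)²).
n_e·A·C_max = 0.36 × 12.1 × 0.196 = 0.8538 kg/m.
D = 2.98²/(4π × 25.7 × 0.8538²) = 0.0377 m²/day.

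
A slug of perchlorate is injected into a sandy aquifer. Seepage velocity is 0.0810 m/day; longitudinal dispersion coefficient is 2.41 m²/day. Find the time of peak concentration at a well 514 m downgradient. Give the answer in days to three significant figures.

For the 1D instantaneous-source solution, setting ∂C/∂t = 0 at fixed x gives v²t² + 2Dt − x² = 0, so t = (√(D² + v²x²) − D)/v².
√(D² + v²x²) = √(2.41² + 0.0810² × 514²) = 41.70; v² = 0.006561.
t = (41.70 − 2.41)/0.006561 = 5990 days (vs. the pure-advection estimate x/v = 6350 d).

5990 days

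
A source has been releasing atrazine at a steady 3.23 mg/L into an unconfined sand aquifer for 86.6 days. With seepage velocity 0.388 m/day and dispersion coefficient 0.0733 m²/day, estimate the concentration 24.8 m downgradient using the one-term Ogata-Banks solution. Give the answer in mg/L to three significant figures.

For a continuous step input, C/C₀ ≈ ½·erfc((x−vt)/(2√(Dt))).
vt = 0.388 × 86.6 = 33.6008 m and 2√(Dt) = 2√(0.0733 × 86.6) = 5.039 m.
Argument (x−vt)/(2√(Dt)) = (24.8 − 33.6008)/5.039 = -1.747; ½·erfc(-1.747) = 0.9933.
C = 3.23 × 0.9933 = 3.21 mg/L.

3.21 mg/L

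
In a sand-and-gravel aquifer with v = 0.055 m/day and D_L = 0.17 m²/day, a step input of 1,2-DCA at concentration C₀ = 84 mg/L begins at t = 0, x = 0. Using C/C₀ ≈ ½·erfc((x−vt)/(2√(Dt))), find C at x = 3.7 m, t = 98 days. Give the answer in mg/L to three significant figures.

51.7 mg/L

For a continuous step input, C/C₀ ≈ ½·erfc((x−vt)/(2√(Dt))).
vt = 0.055 × 98 = 5.39 m and 2√(Dt) = 2√(0.17 × 98) = 8.163 m.
Argument (x−vt)/(2√(Dt)) = (3.7 − 5.39)/8.163 = -0.2070; ½·erfc(-0.2070) = 0.6151.
C = 84 × 0.6151 = 51.7 mg/L.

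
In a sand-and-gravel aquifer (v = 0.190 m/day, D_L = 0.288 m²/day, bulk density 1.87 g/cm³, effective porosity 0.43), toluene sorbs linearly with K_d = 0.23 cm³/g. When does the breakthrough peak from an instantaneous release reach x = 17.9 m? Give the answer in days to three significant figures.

173 days

Retardation factor R = 1 + ρ_b·K_d/n = 1 + 1.87 × 0.23/0.43 = 2.000.
Sorption retards both mechanisms: v_R = v/R = 0.09500 m/day, D_R = D/R = 0.1440 m²/day.
Peak time from v_R²t² + 2D_R t − x² = 0: t = (√(D_R² + v_R²x²) − D_R)/v_R².
√(D_R² + v_R²x²) = √(0.1440² + 0.09500² × 17.9²) = 1.707; v_R² = 0.009025.
t = (1.707 − 0.1440)/0.009025 = 173 days.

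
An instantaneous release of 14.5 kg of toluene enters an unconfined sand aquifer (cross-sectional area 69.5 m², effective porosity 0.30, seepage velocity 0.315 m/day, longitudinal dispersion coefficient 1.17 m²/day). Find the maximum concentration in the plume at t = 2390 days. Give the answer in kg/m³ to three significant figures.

The peak of an instantaneous 1D plume sits at x = vt; there the Gaussian factor is 1 and C_max = M/(n_e·A·√(4πDt)), where n_e·A is the pore area the mass is dissolved in.
√(4πDt) = √(4π × 1.17 × 2390) = 187.5 m, so C_max = 14.5/(0.30 × 69.5 × 187.5) = 0.00371 kg/m³.

0.00371 kg/m³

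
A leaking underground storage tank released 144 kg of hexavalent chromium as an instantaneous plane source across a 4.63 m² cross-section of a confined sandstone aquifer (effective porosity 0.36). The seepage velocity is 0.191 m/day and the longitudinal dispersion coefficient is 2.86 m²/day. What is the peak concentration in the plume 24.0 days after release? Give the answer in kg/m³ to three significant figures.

The peak of an instantaneous 1D plume sits at x = vt; there the Gaussian factor is 1 and C_max = M/(n_e·A·√(4πDt)), where n_e·A is the pore area the mass is dissolved in.
√(4πDt) = √(4π × 2.86 × 24.0) = 29.37 m, so C_max = 144/(0.36 × 4.63 × 29.37) = 2.94 kg/m³.

2.94 kg/m³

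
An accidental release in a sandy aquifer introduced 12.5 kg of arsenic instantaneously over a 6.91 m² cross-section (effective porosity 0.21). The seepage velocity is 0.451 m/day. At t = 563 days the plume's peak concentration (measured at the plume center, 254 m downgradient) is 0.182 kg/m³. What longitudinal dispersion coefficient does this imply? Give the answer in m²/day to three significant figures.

At the plume center C_max = M/(n_e·A·√(4πDt)), so D = M²/(4πt·(n_e·A·C_max)²).
n_e·A·C_max = 0.21 × 6.91 × 0.182 = 0.2641 kg/m.
D = 12.5²/(4π × 563 × 0.2641²) = 0.317 m²/day.

0.317 m²/day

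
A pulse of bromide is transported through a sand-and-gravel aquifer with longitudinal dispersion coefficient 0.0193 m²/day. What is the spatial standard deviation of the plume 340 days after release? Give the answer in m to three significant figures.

3.62 m

Dispersive spreading gives a Gaussian with σ² = 2Dt; advection only shifts the center.
σ = √(2 × 0.0193 × 340) = 3.62 m.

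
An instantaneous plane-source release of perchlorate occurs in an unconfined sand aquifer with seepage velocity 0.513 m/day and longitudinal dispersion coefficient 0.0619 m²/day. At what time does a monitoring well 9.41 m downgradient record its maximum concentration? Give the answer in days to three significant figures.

18.1 days

For the 1D instantaneous-source solution, setting ∂C/∂t = 0 at fixed x gives v²t² + 2Dt − x² = 0, so t = (√(D² + v²x²) − D)/v².
√(D² + v²x²) = √(0.0619² + 0.513² × 9.41²) = 4.828; v² = 0.263169.
t = (4.828 − 0.0619)/0.263169 = 18.1 days (vs. the pure-advection estimate x/v = 18.3 d).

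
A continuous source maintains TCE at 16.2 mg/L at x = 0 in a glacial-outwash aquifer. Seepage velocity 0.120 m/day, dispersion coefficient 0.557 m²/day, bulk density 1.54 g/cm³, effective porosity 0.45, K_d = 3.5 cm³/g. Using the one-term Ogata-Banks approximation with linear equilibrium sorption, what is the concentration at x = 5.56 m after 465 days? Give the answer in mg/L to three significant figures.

6.82 mg/L

Retardation factor R = 1 + ρ_b·K_d/n = 1 + 1.54 × 3.5/0.45 = 12.98.
Sorption retards both mechanisms: v_R = v/R = 0.009245 m/day, D_R = D/R = 0.04291 m²/day.
v_R·t = 0.009245 × 465 = 4.298925 m; 2√(D_R t) = 8.934 m; argument = (5.56 − 4.298925)/8.934 = 0.1412.
C = C₀ × ½·erfc(0.1412) = 16.2 × 0.4209 = 6.82 mg/L.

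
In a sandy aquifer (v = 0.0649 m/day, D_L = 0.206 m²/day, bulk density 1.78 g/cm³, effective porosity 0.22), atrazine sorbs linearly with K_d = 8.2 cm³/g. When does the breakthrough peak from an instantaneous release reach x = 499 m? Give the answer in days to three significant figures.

515000 days

Retardation factor R = 1 + ρ_b·K_d/n = 1 + 1.78 × 8.2/0.22 = 67.35.
Sorption retards both mechanisms: v_R = v/R = 0.0009636 m/day, D_R = D/R = 0.003059 m²/day.
Peak time from v_R²t² + 2D_R t − x² = 0: t = (√(D_R² + v_R²x²) − D_R)/v_R².
√(D_R² + v_R²x²) = √(0.003059² + 0.0009636² × 499²) = 0.4808; v_R² = 9.285e-07.
t = (0.4808 − 0.003059)/9.285e-07 = 515000 days.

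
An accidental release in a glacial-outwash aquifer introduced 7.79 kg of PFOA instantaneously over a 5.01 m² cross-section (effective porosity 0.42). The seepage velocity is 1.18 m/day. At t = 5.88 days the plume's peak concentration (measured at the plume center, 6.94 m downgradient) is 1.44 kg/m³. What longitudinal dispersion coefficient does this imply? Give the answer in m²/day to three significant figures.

0.0895 m²/day

At the plume center C_max = M/(n_e·A·√(4πDt)), so D = M²/(4πt·(n_e·A·C_max)²).
n_e·A·C_max = 0.42 × 5.01 × 1.44 = 3.030 kg/m.
D = 7.79²/(4π × 5.88 × 3.030²) = 0.0895 m²/day.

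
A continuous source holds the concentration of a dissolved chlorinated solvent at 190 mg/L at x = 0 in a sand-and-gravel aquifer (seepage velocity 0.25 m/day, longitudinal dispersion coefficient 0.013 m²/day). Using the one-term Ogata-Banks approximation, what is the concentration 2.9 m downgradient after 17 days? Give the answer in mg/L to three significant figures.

For a continuous step input, C/C₀ ≈ ½·erfc((x−vt)/(2√(Dt))).
vt = 0.25 × 17 = 4.25 m and 2√(Dt) = 2√(0.013 × 17) = 0.9402 m.
Argument (x−vt)/(2√(Dt)) = (2.9 − 4.25)/0.9402 = -1.436; ½·erfc(-1.436) = 0.9789.
C = 190 × 0.9789 = 186 mg/L.

186 mg/L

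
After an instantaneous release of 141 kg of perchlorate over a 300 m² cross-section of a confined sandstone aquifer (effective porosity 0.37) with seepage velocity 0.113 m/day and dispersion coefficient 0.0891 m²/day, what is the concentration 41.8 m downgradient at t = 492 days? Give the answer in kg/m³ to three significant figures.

0.0183 kg/m³

For an instantaneous plane source, C(x,t) = M/(n_e·A·√(4πDt)) · exp(−(x−vt)²/(4Dt)), with n_e·A the pore (flow) area.
Plume center vt = 0.113 × 492 = 55.596 m, so the well at 41.8 m is 13.796 m upgradient of the peak.
√(4πDt) = 23.47 m, giving peak height M/(n_e·A·√(4πDt)) = 141/(0.37 × 300 × 23.47) = 0.05412 kg/m³.
(x−vt)²/(4Dt) = (-13.796)²/(4 × 0.0891 × 492) = 1.085; exp(−1.085) = 0.3379.
C = 0.05412 × 0.3379 = 0.0183 kg/m³.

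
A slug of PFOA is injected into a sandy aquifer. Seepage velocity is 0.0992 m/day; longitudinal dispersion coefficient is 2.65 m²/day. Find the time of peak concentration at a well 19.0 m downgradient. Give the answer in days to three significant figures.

61.2 days

For the 1D instantaneous-source solution, setting ∂C/∂t = 0 at fixed x gives v²t² + 2Dt − x² = 0, so t = (√(D² + v²x²) − D)/v².
√(D² + v²x²) = √(2.65² + 0.0992² × 19.0²) = 3.252; v² = 0.00984064.
t = (3.252 − 2.65)/0.00984064 = 61.2 days (vs. the pure-advection estimate x/v = 192 d).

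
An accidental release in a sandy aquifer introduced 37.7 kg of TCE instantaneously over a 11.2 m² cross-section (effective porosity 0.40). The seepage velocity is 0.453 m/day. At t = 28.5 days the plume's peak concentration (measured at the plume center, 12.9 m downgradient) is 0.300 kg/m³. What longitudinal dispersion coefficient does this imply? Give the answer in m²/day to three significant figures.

2.20 m²/day

At the plume center C_max = M/(n_e·A·√(4πDt)), so D = M²/(4πt·(n_e·A·C_max)²).
n_e·A·C_max = 0.40 × 11.2 × 0.300 = 1.344 kg/m.
D = 37.7²/(4π × 28.5 × 1.344²) = 2.20 m²/day.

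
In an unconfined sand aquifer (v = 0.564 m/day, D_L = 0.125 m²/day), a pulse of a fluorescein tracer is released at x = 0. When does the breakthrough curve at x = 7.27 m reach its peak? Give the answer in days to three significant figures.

For the 1D instantaneous-source solution, setting ∂C/∂t = 0 at fixed x gives v²t² + 2Dt − x² = 0, so t = (√(D² + v²x²) − D)/v².
√(D² + v²x²) = √(0.125² + 0.564² × 7.27²) = 4.102; v² = 0.318096.
t = (4.102 − 0.125)/0.318096 = 12.5 days (vs. the pure-advection estimate x/v = 12.9 d).

12.5 days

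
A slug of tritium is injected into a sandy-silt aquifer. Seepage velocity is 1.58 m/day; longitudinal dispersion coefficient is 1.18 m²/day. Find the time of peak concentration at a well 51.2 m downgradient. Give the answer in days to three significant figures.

For the 1D instantaneous-source solution, setting ∂C/∂t = 0 at fixed x gives v²t² + 2Dt − x² = 0, so t = (√(D² + v²x²) − D)/v².
√(D² + v²x²) = √(1.18² + 1.58² × 51.2²) = 80.90; v² = 2.4964.
t = (80.90 − 1.18)/2.4964 = 31.9 days (vs. the pure-advection estimate x/v = 32.4 d).

31.9 days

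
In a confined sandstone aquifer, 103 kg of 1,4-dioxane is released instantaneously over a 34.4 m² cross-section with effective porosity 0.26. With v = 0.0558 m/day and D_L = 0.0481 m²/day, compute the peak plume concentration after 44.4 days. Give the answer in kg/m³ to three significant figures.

The peak of an instantaneous 1D plume sits at x = vt; there the Gaussian factor is 1 and C_max = M/(n_e·A·√(4πDt)), where n_e·A is the pore area the mass is dissolved in.
√(4πDt) = √(4π × 0.0481 × 44.4) = 5.180 m, so C_max = 103/(0.26 × 34.4 × 5.180) = 2.22 kg/m³.

2.22 kg/m³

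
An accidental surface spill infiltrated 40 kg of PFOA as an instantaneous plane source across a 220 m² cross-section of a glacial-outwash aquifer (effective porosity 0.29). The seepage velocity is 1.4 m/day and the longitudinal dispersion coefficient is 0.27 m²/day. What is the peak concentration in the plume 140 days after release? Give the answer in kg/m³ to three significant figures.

0.0288 kg/m³

The peak of an instantaneous 1D plume sits at x = vt; there the Gaussian factor is 1 and C_max = M/(n_e·A·√(4πDt)), where n_e·A is the pore area the mass is dissolved in.
√(4πDt) = √(4π × 0.27 × 140) = 21.79 m, so C_max = 40/(0.29 × 220 × 21.79) = 0.0288 kg/m³.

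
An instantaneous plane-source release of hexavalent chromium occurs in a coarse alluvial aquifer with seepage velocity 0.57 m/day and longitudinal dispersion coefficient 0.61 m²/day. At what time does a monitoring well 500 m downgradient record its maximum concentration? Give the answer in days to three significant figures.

875 days

For the 1D instantaneous-source solution, setting ∂C/∂t = 0 at fixed x gives v²t² + 2Dt − x² = 0, so t = (√(D² + v²x²) − D)/v².
√(D² + v²x²) = √(0.61² + 0.57² × 500²) = 285.0; v² = 0.3249.
t = (285.0 − 0.61)/0.3249 = 875 days (vs. the pure-advection estimate x/v = 877 d).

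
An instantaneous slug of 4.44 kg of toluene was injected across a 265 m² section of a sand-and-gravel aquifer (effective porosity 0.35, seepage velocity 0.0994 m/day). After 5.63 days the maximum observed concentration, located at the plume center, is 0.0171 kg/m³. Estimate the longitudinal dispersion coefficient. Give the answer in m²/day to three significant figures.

At the plume center C_max = M/(n_e·A·√(4πDt)), so D = M²/(4πt·(n_e·A·C_max)²).
n_e·A·C_max = 0.35 × 265 × 0.0171 = 1.586 kg/m.
D = 4.44²/(4π × 5.63 × 1.586²) = 0.111 m²/day.

0.111 m²/day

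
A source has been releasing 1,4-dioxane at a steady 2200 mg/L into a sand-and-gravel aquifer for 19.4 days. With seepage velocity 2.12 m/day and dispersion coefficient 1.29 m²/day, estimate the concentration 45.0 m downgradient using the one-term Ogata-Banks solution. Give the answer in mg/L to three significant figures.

For a continuous step input, C/C₀ ≈ ½·erfc((x−vt)/(2√(Dt))).
vt = 2.12 × 19.4 = 41.128 m and 2√(Dt) = 2√(1.29 × 19.4) = 10.01 m.
Argument (x−vt)/(2√(Dt)) = (45.0 − 41.128)/10.01 = 0.3868; ½·erfc(0.3868) = 0.2922.
C = 2200 × 0.2922 = 643 mg/L.

643 mg/L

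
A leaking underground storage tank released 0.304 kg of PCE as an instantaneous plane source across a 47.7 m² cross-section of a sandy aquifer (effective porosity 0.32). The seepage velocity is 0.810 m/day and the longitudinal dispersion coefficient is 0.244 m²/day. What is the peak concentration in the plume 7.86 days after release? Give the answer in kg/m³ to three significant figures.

The peak of an instantaneous 1D plume sits at x = vt; there the Gaussian factor is 1 and C_max = M/(n_e·A·√(4πDt)), where n_e·A is the pore area the mass is dissolved in.
√(4πDt) = √(4π × 0.244 × 7.86) = 4.909 m, so C_max = 0.304/(0.32 × 47.7 × 4.909) = 0.00406 kg/m³.

0.00406 kg/m³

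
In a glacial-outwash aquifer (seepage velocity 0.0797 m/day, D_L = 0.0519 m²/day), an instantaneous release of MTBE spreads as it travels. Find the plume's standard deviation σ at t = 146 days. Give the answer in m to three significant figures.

Dispersive spreading gives a Gaussian with σ² = 2Dt; advection only shifts the center.
σ = √(2 × 0.0519 × 146) = 3.89 m.

3.89 m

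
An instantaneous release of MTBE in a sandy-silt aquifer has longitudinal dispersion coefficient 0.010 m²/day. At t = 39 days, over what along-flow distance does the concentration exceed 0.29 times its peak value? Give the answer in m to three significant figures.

2.78 m

The plume is Gaussian with σ = √(2Dt) = √(2 × 0.010 × 39) = 0.8832 m.
C/C_peak = exp(−Δx²/(2σ²)) = 0.29 ⇒ Δx = σ·√(−2 ln 0.29) = 0.8832 × 1.573 = 1.389 m.
Width = 2Δx = 2.78 m.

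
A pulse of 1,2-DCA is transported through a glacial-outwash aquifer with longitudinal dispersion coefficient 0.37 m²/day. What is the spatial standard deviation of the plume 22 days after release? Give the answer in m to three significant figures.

Dispersive spreading gives a Gaussian with σ² = 2Dt; advection only shifts the center.
σ = √(2 × 0.37 × 22) = 4.03 m.

4.03 m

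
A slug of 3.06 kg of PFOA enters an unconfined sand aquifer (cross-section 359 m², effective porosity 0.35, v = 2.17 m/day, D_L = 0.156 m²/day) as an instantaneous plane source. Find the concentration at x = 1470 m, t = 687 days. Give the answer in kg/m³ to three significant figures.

For an instantaneous plane source, C(x,t) = M/(n_e·A·√(4πDt)) · exp(−(x−vt)²/(4Dt)), with n_e·A the pore (flow) area.
Plume center vt = 2.17 × 687 = 1490.79 m, so the well at 1470 m is 20.79 m upgradient of the peak.
√(4πDt) = 36.70 m, giving peak height M/(n_e·A·√(4πDt)) = 3.06/(0.35 × 359 × 36.70) = 0.0006636 kg/m³.
(x−vt)²/(4Dt) = (-20.79)²/(4 × 0.156 × 687) = 1.008; exp(−1.008) = 0.3649.
C = 0.0006636 × 0.3649 = 0.000242 kg/m³.

0.000242 kg/m³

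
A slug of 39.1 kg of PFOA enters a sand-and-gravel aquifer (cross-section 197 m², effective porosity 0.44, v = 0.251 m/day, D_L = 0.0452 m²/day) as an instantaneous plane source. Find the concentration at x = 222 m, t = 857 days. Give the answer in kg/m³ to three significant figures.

For an instantaneous plane source, C(x,t) = M/(n_e·A·√(4πDt)) · exp(−(x−vt)²/(4Dt)), with n_e·A the pore (flow) area.
Plume center vt = 0.251 × 857 = 215.107 m, so the well at 222 m is 6.893 m downgradient of the peak.
√(4πDt) = 22.06 m, giving peak height M/(n_e·A·√(4πDt)) = 39.1/(0.44 × 197 × 22.06) = 0.02045 kg/m³.
(x−vt)²/(4Dt) = (6.893)²/(4 × 0.0452 × 857) = 0.3066; exp(−0.3066) = 0.7359.
C = 0.02045 × 0.7359 = 0.0150 kg/m³.

0.0150 kg/m³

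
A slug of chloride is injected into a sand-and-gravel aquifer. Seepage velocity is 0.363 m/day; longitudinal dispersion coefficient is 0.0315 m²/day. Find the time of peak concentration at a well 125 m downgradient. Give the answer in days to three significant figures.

344 days

For the 1D instantaneous-source solution, setting ∂C/∂t = 0 at fixed x gives v²t² + 2Dt − x² = 0, so t = (√(D² + v²x²) − D)/v².
√(D² + v²x²) = √(0.0315² + 0.363² × 125²) = 45.38; v² = 0.131769.
t = (45.38 − 0.0315)/0.131769 = 344 days (vs. the pure-advection estimate x/v = 344 d).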